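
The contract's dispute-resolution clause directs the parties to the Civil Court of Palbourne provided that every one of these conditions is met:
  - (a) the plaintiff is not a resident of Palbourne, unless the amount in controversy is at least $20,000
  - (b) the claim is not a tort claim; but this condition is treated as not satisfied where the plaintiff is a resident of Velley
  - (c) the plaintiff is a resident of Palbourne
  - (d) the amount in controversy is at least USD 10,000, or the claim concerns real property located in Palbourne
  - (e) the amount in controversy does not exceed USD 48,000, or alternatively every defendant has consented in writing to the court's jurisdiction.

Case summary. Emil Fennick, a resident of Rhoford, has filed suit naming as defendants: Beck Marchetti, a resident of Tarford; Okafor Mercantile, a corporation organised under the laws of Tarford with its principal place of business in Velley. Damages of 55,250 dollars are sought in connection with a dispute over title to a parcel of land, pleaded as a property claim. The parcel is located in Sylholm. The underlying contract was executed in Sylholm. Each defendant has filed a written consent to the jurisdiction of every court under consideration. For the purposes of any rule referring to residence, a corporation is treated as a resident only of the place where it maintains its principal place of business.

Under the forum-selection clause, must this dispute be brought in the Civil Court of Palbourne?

No

The Civil Court of Palbourne:
  (a) The plaintiff resides in Rhoford, which is not Palbourne. Satisfied.
  (b) The claim is a property claim, not a tort claim. And the carve-out is inapplicable — the plaintiff resides in Rhoford, not Velley. Condition met.
  (c) The plaintiff resides in Rhoford, not Palbourne. Not satisfied.
  (d) The amount in controversy is $55,250, which meets the 10,000 dollars floor, which satisfies one of the alternatives. Condition met.
  (e) Every defendant has filed written consent — that alternative is enough. Met.
  → The clause does not apply.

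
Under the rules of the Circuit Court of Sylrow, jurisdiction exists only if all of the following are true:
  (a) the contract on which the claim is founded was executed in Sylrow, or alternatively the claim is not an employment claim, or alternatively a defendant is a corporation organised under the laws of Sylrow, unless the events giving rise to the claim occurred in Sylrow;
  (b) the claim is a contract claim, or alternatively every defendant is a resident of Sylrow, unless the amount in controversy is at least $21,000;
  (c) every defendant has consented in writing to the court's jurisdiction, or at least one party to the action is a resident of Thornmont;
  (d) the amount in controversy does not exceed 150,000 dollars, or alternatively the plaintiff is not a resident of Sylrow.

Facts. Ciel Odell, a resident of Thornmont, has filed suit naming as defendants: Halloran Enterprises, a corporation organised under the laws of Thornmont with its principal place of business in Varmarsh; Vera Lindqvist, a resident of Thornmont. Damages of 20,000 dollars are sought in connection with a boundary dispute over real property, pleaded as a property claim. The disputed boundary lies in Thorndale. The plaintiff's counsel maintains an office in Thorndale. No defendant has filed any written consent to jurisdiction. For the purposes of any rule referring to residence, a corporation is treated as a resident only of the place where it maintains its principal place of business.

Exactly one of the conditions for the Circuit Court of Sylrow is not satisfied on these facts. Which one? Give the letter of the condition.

The Circuit Court of Sylrow:
  (a) The claim is a property claim, not an employment claim, so this disjunct is met. Satisfied.
  (b) The claim is a property claim, not a contract claim; the defendants reside as follows — Halloran Enterprises in Varmarsh, Vera Lindqvist in Thornmont — not all in Sylrow — no alternative holds. The proviso offers no rescue either, since the amount in controversy is 20,000 dollars, below the $21,000 floor. Fails.
  (c) Ciel Odell resides in Thornmont, so one alternative holds. Met.
  (d) The amount in controversy is 20,000 dollars, within the $150,000 ceiling, so one alternative holds. Met.
Only condition (b) fails.

(b)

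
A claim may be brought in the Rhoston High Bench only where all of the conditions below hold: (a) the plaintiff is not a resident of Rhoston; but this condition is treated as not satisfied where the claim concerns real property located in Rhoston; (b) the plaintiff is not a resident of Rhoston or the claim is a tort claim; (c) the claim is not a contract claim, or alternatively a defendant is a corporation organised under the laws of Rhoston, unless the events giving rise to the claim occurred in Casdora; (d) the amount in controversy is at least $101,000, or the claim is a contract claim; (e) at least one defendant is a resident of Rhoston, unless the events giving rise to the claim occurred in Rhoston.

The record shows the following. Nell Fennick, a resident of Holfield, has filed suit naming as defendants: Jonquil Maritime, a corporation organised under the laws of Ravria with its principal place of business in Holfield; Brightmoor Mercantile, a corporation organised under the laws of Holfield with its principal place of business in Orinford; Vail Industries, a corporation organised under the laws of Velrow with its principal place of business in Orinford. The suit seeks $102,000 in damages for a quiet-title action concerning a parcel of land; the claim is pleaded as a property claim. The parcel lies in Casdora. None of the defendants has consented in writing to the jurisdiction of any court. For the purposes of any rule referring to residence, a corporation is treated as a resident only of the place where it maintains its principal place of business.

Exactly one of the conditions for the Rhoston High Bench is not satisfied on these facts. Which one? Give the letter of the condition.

(e)

The Rhoston High Bench:
  (a) The plaintiff resides in Holfield, which is not Rhoston. The exception is not triggered, since the property lies in Casdora, not Rhoston. Condition met.
  (b) The plaintiff resides in Holfield, which is not Rhoston, which satisfies one of the alternatives. Condition met.
  (c) The claim is a property claim, not a contract claim — that alternative is enough. Condition met.
  (d) The amount in controversy is $102,000, which meets the $101,000 floor, so this disjunct is met. Condition met.
  (e) No defendant resides in Rhoston (they reside in Holfield, Orinford, Orinford). And the operative events occurred in Casdora, not Rhoston, so the proviso does not save it. Fails.
Only condition (e) fails.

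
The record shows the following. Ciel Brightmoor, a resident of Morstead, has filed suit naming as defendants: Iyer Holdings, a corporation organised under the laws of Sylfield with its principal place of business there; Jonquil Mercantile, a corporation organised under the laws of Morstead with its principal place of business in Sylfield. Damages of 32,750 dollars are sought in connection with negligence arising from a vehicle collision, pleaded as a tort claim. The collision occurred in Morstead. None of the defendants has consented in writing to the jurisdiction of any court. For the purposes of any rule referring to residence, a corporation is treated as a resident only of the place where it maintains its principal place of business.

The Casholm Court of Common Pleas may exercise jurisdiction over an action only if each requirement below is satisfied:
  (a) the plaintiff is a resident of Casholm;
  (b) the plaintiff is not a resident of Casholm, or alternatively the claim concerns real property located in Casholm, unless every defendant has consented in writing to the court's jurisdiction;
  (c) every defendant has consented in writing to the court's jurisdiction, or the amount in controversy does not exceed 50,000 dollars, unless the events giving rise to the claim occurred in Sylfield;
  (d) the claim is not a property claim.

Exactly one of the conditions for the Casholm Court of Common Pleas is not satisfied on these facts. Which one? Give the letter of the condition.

The Casholm Court of Common Pleas:
  (a) The plaintiff resides in Morstead, not Casholm. Not satisfied.
  (b) The plaintiff resides in Morstead, which is not Casholm, so this disjunct is met. Met.
  (c) The amount in controversy is $32,750, within the 50,000 dollars ceiling, so one alternative holds. Met.
  (d) The claim is a tort claim, not a property claim. Condition met.
Only condition (a) fails.

(a)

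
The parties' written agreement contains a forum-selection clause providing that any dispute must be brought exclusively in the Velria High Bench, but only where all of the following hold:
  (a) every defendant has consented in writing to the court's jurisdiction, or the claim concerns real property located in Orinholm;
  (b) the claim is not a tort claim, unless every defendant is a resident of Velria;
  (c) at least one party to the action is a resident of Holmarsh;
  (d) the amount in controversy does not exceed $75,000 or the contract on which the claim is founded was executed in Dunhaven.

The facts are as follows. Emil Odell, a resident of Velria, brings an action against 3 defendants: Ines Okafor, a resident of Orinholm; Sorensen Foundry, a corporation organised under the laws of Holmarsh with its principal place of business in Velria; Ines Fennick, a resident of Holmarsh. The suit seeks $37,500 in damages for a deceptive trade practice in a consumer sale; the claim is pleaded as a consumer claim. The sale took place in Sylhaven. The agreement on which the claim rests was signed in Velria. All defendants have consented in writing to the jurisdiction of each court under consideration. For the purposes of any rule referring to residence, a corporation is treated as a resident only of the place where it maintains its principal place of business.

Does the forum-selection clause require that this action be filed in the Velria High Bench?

Yes

The Velria High Bench:
  (a) Every defendant has filed written consent, so this disjunct is met. Met.
  (b) The claim is a consumer claim, not a tort claim. Met.
  (c) Ines Fennick resides in Holmarsh. Condition met.
  (d) The amount in controversy is $37,500, within the 75,000 dollars ceiling, so this disjunct is met. Satisfied.
  → Forum clause is triggered.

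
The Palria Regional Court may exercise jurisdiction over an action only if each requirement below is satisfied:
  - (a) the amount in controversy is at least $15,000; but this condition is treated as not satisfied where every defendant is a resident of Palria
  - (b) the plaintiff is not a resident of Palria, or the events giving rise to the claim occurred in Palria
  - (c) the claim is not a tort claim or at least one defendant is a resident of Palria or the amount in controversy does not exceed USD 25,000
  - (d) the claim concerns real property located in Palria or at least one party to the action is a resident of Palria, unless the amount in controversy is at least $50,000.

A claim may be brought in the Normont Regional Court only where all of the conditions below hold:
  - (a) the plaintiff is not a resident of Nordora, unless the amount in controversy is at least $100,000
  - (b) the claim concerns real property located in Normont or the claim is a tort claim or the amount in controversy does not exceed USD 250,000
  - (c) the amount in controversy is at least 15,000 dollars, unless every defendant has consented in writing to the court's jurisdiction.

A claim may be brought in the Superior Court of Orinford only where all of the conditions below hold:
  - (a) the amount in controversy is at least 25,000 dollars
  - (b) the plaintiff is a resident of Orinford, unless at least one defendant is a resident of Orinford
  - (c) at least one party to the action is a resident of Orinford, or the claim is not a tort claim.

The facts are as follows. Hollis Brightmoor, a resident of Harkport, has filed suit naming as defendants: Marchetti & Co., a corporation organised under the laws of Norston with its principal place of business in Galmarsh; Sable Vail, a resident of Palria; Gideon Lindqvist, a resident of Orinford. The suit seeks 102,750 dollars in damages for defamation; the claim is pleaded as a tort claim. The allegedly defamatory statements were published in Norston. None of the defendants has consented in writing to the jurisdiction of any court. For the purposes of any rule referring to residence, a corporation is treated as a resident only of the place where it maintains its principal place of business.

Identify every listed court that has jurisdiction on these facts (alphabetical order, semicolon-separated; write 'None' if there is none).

the Normont Regional Court; the Palria Regional Court; the Superior Court of Orinford

The Palria Regional Court:
  (a) The amount in controversy is 102,750 dollars, which meets the $15,000 floor. The carve-out does not apply: the defendants reside as follows — Marchetti & Co. in Galmarsh, Sable Vail in Palria, Gideon Lindqvist in Orinford — not all in Palria. Met.
  (b) The plaintiff resides in Harkport, which is not Palria — that alternative is enough. Met.
  (c) Sable Vail resides in Palria, so this disjunct is met. Condition met.
  (d) Sable Vail resides in Palria, so this disjunct is met. Condition met.
  → Every requirement is satisfied — jurisdiction.
The Normont Regional Court:
  (a) The plaintiff resides in Harkport, which is not Nordora. Met.
  (b) The claim is a tort claim, which satisfies one of the alternatives. Met.
  (c) The amount in controversy is $102,750, which meets the USD 15,000 floor. Satisfied.
  → The court has jurisdiction.
The Superior Court of Orinford:
  (a) The amount in controversy is $102,750, which meets the USD 25,000 floor. Condition met.
  (b) The plaintiff resides in Harkport, not Orinford. But Gideon Lindqvist resides in Orinford, and the 'unless' clause therefore excuses the requirement. Met.
  (c) Gideon Lindqvist resides in Orinford, so one alternative holds. Met.
  → All conditions met; jurisdiction exists.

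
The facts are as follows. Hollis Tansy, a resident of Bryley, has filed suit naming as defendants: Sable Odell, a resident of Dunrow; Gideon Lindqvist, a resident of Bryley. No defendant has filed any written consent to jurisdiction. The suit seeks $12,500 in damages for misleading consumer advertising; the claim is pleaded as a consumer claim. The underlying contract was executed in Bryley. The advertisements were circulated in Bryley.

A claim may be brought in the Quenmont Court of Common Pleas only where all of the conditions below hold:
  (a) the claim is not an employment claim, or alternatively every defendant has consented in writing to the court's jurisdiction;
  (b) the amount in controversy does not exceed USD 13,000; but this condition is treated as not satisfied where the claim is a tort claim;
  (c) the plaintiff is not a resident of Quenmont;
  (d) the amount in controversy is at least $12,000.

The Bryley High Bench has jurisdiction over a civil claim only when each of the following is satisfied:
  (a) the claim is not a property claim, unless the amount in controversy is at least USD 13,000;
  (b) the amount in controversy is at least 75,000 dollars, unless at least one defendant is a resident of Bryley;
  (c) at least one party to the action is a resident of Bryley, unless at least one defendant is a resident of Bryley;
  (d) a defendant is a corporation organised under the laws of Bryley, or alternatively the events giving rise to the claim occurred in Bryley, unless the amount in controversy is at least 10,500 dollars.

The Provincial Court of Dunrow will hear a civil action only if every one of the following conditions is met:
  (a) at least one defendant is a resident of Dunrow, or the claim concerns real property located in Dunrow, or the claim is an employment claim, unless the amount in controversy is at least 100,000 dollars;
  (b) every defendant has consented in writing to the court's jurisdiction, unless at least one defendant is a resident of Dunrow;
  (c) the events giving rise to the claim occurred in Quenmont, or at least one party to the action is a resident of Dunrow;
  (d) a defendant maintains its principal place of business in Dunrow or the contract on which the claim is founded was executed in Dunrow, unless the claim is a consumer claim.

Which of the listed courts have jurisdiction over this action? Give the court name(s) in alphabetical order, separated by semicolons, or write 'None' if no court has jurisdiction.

The Quenmont Court of Common Pleas:
  (a) The claim is a consumer claim, not an employment claim, so one alternative holds. Met.
  (b) The amount in controversy is 12,500 dollars, within the $13,000 ceiling. The carve-out does not apply: the claim is a consumer claim, not a tort claim. Condition met.
  (c) The plaintiff resides in Bryley, which is not Quenmont. Met.
  (d) The amount in controversy is USD 12,500, which meets the $12,000 floor. Met.
  → The court has jurisdiction.
The Bryley High Bench:
  (a) The claim is a consumer claim, not a property claim. Met.
  (b) The amount in controversy is 12,500 dollars, below the 75,000 dollars floor. However, Gideon Lindqvist resides in Bryley, so the 'unless' proviso supplies this condition. Met.
  (c) Hollis Tansy resides in Bryley. Satisfied.
  (d) The operative events occurred in Bryley — that alternative is enough. Met.
  → All conditions met; jurisdiction exists.
The Provincial Court of Dunrow:
  (a) Sable Odell resides in Dunrow, so one alternative holds. Satisfied.
  (b) No such written consent has been filed. But Sable Odell resides in Dunrow, and the 'unless' clause therefore excuses the requirement. Condition met.
  (c) Sable Odell resides in Dunrow, so one alternative holds. Satisfied.
  (d) No defendant is a corporation; the contract was executed in Bryley, not Dunrow — every alternative fails. But the claim is a consumer claim, and the 'unless' clause therefore excuses the requirement. Condition met.
  → The court has jurisdiction.

the Bryley High Bench; the Provincial Court of Dunrow; the Quenmont Court of Common Pleas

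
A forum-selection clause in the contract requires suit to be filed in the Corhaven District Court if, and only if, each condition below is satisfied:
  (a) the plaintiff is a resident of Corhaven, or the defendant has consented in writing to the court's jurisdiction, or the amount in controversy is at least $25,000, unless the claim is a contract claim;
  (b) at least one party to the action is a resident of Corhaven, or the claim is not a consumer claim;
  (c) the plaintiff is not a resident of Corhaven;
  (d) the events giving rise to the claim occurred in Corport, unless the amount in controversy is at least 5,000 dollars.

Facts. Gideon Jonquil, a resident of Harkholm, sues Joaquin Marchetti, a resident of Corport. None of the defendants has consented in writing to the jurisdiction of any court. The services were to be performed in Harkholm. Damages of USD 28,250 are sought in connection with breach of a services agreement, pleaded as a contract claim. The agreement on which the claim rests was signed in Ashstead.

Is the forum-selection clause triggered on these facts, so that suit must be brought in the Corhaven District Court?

Yes

The Corhaven District Court:
  (a) The amount in controversy is 28,250 dollars, which meets the USD 25,000 floor, so this disjunct is met. Met.
  (b) The claim is a contract claim, not a consumer claim, which satisfies one of the alternatives. Condition met.
  (c) The plaintiff resides in Harkholm, which is not Corhaven. Met.
  (d) The operative events occurred in Harkholm, not Corport. However, the amount in controversy is USD 28,250, which meets the 5,000 dollars floor, so the 'unless' proviso supplies this condition. Condition met.
  → The clause applies.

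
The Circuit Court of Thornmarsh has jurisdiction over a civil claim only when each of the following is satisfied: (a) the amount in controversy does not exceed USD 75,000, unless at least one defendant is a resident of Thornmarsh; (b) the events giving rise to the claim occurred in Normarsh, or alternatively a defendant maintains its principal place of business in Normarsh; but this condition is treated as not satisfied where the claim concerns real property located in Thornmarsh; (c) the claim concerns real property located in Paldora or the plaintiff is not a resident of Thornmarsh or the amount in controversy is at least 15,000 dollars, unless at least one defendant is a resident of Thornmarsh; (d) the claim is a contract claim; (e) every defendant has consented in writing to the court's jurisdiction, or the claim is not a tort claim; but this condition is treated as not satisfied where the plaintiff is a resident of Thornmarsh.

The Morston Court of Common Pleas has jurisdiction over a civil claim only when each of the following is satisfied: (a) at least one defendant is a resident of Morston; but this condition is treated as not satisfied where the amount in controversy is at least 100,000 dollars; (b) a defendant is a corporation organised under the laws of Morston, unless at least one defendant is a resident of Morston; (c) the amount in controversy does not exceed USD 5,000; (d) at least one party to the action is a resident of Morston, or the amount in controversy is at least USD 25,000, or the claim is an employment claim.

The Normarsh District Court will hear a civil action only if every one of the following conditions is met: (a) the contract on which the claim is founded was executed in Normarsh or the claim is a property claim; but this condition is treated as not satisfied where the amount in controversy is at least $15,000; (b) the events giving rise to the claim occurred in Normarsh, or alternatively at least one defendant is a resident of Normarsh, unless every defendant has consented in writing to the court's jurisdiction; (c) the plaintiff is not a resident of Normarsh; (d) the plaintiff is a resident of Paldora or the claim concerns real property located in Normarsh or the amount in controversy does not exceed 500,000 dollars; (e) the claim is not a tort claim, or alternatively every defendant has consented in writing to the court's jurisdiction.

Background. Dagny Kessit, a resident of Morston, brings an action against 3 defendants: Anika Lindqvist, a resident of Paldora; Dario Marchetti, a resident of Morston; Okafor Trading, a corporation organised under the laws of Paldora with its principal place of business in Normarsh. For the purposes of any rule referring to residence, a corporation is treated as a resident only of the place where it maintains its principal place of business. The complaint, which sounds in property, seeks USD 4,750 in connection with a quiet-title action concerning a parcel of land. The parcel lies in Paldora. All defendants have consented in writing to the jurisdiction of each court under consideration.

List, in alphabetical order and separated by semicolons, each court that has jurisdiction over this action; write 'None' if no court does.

The Circuit Court of Thornmarsh:
  (a) The amount in controversy is 4,750 dollars, within the $75,000 ceiling. Condition met.
  (b) Okafor Trading has its principal place of business in Normarsh — that alternative is enough. The carve-out does not apply: the property lies in Paldora, not Thornmarsh. Satisfied.
  (c) The property lies in Paldora — that alternative is enough. Satisfied.
  (d) The claim is a property claim, not a contract claim. Not satisfied.
  (e) Every defendant has filed written consent, which satisfies one of the alternatives. The carve-out does not apply: the plaintiff resides in Morston, not Thornmarsh. Satisfied.
  → The court lacks jurisdiction.
The Morston Court of Common Pleas:
  (a) Dario Marchetti resides in Morston. And the carve-out is inapplicable — the amount in controversy is $4,750, below the 100,000 dollars floor. Met.
  (b) The corporate defendant(s) are organised in Paldora, not Morston. However, Dario Marchetti resides in Morston, so the 'unless' proviso supplies this condition. Satisfied.
  (c) The amount in controversy is 4,750 dollars, within the USD 5,000 ceiling. Met.
  (d) Dagny Kessit resides in Morston, so one alternative holds. Met.
  → All conditions met; jurisdiction exists.
The Normarsh District Court:
  (a) The claim is a property claim, so one alternative holds. The carve-out does not apply: the amount in controversy is 4,750 dollars, below the 15,000 dollars floor. Satisfied.
  (b) Okafor Trading resides in Normarsh, which satisfies one of the alternatives. Met.
  (c) The plaintiff resides in Morston, which is not Normarsh. Satisfied.
  (d) The amount in controversy is 4,750 dollars, within the USD 500,000 ceiling, so one alternative holds. Condition met.
  (e) The claim is a property claim, not a tort claim — that alternative is enough. Met.
  → The court has jurisdiction.

the Morston Court of Common Pleas; the Normarsh District Court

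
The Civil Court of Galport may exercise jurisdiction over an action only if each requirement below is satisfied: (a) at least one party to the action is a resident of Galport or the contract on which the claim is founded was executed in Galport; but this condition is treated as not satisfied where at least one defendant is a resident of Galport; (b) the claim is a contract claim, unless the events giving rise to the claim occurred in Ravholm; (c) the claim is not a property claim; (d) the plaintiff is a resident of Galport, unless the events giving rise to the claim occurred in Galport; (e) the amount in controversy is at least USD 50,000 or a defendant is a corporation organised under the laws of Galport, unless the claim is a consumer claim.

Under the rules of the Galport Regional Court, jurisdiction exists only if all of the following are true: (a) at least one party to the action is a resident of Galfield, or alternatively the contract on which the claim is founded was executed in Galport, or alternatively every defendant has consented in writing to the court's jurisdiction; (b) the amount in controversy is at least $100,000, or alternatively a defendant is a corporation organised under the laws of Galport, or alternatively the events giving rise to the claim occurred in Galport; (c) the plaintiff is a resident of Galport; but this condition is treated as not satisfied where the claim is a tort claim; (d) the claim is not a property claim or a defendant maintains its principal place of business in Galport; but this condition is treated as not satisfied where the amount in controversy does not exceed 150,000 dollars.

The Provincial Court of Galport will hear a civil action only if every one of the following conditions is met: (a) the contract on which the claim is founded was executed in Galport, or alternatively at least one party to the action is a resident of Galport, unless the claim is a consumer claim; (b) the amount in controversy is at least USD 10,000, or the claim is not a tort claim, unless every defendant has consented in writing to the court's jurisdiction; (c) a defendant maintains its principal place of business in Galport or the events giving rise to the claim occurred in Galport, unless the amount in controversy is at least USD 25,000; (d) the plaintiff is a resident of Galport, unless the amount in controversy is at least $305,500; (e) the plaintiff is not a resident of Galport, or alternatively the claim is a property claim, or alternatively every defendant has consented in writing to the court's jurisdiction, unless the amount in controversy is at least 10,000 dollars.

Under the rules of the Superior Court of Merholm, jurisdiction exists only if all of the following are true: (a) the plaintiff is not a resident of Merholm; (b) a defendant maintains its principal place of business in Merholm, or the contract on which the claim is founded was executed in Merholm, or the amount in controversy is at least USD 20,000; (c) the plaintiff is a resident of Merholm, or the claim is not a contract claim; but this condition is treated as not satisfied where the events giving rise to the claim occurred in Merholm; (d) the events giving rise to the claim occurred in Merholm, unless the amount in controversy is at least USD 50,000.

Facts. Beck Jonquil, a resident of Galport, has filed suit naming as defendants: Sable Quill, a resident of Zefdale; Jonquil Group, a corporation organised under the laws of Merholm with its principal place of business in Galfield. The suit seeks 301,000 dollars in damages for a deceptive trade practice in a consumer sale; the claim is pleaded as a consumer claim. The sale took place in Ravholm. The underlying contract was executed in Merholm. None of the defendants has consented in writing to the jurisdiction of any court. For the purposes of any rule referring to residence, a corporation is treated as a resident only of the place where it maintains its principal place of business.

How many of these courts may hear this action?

The Civil Court of Galport:
  (a) Beck Jonquil resides in Galport, so this disjunct is met. The exception is not triggered, since no defendant resides in Galport (they reside in Zefdale, Galfield). Satisfied.
  (b) The claim is a consumer claim, not a contract claim. But the operative events occurred in Ravholm, and the 'unless' clause therefore excuses the requirement. Met.
  (c) The claim is a consumer claim, not a property claim. Condition met.
  (d) The plaintiff resides in Galport. Satisfied.
  (e) The amount in controversy is USD 301,000, which meets the $50,000 floor, which satisfies one of the alternatives. Condition met.
  → All conditions met; jurisdiction exists.
The Galport Regional Court:
  (a) Jonquil Group resides in Galfield, so one alternative holds. Met.
  (b) The amount in controversy is 301,000 dollars, which meets the $100,000 floor, so one alternative holds. Condition met.
  (c) The plaintiff resides in Galport. The exception is not triggered, since the claim is a consumer claim, not a tort claim. Condition met.
  (d) The claim is a consumer claim, not a property claim — that alternative is enough. The carve-out does not apply: the amount in controversy is 301,000 dollars, above the USD 150,000 ceiling. Condition met.
  → All conditions met; jurisdiction exists.
The Provincial Court of Galport:
  (a) Beck Jonquil resides in Galport, so one alternative holds. Met.
  (b) The amount in controversy is USD 301,000, which meets the $10,000 floor, so this disjunct is met. Met.
  (c) The corporate defendant(s) have their principal place of business in Galfield, not Galport; the operative events occurred in Ravholm, not Galport — no alternative holds. But the amount in controversy is 301,000 dollars, which meets the 25,000 dollars floor, and the 'unless' clause therefore excuses the requirement. Condition met.
  (d) The plaintiff resides in Galport. Satisfied.
  (e) The plaintiff resides in Galport; the claim is a consumer claim, not a property claim; no such written consent has been filed — every alternative fails. However, the amount in controversy is $301,000, which meets the 10,000 dollars floor, so the 'unless' proviso supplies this condition. Met.
  → The court has jurisdiction.
The Superior Court of Merholm:
  (a) The plaintiff resides in Galport, which is not Merholm. Met.
  (b) The contract was executed in Merholm, so one alternative holds. Condition met.
  (c) The claim is a consumer claim, not a contract claim, so one alternative holds. The exception is not triggered, since the operative events occurred in Ravholm, not Merholm. Met.
  (d) The operative events occurred in Ravholm, not Merholm. The proviso rescues it, though: the amount in controversy is $301,000, which meets the USD 50,000 floor. Met.
  → Every requirement is satisfied — jurisdiction.
Courts with jurisdiction: the Civil Court of Galport, the Galport Regional Court, the Provincial Court of Galport, the Superior Court of Merholm — 4 in total.

4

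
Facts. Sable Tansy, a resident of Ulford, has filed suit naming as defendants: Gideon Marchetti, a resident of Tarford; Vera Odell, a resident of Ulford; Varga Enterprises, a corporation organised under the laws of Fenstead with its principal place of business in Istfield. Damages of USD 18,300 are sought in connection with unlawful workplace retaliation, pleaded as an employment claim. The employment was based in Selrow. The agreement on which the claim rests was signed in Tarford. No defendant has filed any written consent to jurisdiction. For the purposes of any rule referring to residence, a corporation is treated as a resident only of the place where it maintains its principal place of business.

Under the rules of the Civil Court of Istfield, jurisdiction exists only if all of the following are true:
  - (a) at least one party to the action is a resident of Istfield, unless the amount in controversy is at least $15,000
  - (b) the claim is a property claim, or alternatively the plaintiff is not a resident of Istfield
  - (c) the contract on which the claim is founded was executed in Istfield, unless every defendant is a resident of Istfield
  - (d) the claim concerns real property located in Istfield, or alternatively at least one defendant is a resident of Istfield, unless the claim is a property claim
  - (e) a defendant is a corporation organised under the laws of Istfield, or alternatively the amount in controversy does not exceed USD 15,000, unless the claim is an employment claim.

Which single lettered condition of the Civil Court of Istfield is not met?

(c)

The Civil Court of Istfield:
  (a) Varga Enterprises resides in Istfield. Satisfied.
  (b) The plaintiff resides in Ulford, which is not Istfield, so this disjunct is met. Met.
  (c) The contract was executed in Tarford, not Istfield. The proviso offers no rescue either, since the defendants reside as follows — Gideon Marchetti in Tarford, Vera Odell in Ulford, Varga Enterprises in Istfield — not all in Istfield. Not satisfied.
  (d) Varga Enterprises resides in Istfield — that alternative is enough. Satisfied.
  (e) The corporate defendant(s) are organised in Fenstead, not Istfield; the amount in controversy is USD 18,300, above the 15,000 dollars ceiling — no alternative holds. The proviso rescues it, though: the claim is an employment claim. Met.
Only condition (c) fails.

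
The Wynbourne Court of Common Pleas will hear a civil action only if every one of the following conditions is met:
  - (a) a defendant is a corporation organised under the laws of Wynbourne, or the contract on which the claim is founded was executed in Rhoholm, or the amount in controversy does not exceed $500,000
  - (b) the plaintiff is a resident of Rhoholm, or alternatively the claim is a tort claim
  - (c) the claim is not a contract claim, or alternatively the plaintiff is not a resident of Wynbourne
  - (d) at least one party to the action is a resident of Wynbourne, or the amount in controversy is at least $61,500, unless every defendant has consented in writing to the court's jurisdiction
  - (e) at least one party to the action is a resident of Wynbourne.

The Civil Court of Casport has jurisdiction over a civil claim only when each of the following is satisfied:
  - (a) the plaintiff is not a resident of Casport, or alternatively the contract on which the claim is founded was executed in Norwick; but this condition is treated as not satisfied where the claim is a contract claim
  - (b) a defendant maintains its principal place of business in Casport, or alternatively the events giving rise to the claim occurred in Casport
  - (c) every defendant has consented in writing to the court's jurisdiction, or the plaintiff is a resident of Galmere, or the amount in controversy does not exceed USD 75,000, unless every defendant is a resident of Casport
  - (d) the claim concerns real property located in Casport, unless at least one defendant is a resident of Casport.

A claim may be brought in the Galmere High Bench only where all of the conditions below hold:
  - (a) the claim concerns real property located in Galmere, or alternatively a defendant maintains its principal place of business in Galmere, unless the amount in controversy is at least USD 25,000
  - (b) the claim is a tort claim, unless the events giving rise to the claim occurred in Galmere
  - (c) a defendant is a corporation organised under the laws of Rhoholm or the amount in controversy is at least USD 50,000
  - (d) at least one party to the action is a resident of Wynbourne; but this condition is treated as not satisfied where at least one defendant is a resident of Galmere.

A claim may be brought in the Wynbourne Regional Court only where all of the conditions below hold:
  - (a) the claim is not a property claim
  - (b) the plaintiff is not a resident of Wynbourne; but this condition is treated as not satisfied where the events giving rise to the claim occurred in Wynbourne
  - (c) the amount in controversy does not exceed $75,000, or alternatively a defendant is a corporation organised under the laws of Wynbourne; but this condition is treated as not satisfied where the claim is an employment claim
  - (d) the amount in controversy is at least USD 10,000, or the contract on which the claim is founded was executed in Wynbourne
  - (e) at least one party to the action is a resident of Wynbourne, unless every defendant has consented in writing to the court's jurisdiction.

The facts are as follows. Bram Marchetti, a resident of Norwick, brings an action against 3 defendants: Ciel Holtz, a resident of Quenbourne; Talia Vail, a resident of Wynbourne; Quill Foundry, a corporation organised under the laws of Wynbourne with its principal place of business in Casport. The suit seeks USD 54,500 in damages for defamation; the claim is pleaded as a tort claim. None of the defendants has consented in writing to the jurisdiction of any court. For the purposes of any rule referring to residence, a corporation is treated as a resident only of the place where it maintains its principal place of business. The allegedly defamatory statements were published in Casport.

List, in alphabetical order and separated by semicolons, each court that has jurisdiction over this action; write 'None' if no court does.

The Wynbourne Court of Common Pleas:
  (a) Quill Foundry is organised under the laws of Wynbourne, so one alternative holds. Condition met.
  (b) The claim is a tort claim, which satisfies one of the alternatives. Met.
  (c) The claim is a tort claim, not a contract claim, so this disjunct is met. Satisfied.
  (d) Talia Vail resides in Wynbourne, so one alternative holds. Satisfied.
  (e) Talia Vail resides in Wynbourne. Condition met.
  → Jurisdiction lies.
The Civil Court of Casport:
  (a) The plaintiff resides in Norwick, which is not Casport, so one alternative holds. And the carve-out is inapplicable — the claim is a tort claim, not a contract claim. Met.
  (b) Quill Foundry has its principal place of business in Casport, so this disjunct is met. Satisfied.
  (c) The amount in controversy is USD 54,500, within the 75,000 dollars ceiling, which satisfies one of the alternatives. Condition met.
  (d) The claim does not concern real property. But Quill Foundry resides in Casport, and the 'unless' clause therefore excuses the requirement. Condition met.
  → The court has jurisdiction.
The Galmere High Bench:
  (a) The claim does not concern real property; the corporate defendant(s) have their principal place of business in Casport, not Galmere — every alternative fails. But the amount in controversy is $54,500, which meets the USD 25,000 floor, and the 'unless' clause therefore excuses the requirement. Condition met.
  (b) The claim is a tort claim. Met.
  (c) The amount in controversy is $54,500, which meets the USD 50,000 floor, so this disjunct is met. Met.
  (d) Talia Vail resides in Wynbourne. The exception is not triggered, since no defendant resides in Galmere (they reside in Quenbourne, Wynbourne, Casport). Condition met.
  → All conditions met; jurisdiction exists.
The Wynbourne Regional Court:
  (a) The claim is a tort claim, not a property claim. Satisfied.
  (b) The plaintiff resides in Norwick, which is not Wynbourne. The exception is not triggered, since the operative events occurred in Casport, not Wynbourne. Satisfied.
  (c) The amount in controversy is 54,500 dollars, within the $75,000 ceiling, so one alternative holds. The carve-out does not apply: the claim is a tort claim, not an employment claim. Satisfied.
  (d) The amount in controversy is USD 54,500, which meets the USD 10,000 floor, so this disjunct is met. Satisfied.
  (e) Talia Vail resides in Wynbourne. Condition met.
  → Every requirement is satisfied — jurisdiction.

the Civil Court of Casport; the Galmere High Bench; the Wynbourne Court of Common Pleas; the Wynbourne Regional Court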